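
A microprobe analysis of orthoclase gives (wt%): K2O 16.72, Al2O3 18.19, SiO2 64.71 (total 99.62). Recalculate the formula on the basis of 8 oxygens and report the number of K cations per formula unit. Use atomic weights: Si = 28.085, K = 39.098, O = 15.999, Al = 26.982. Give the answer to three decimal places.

K2O (M=94.195): mol = 0.17750; K = 0.35500, O = 0.17750.
Al2O3 (M=101.961): mol = 0.17840; Al = 0.35680, O = 0.53520.
SiO2 (M=60.083): mol = 1.07701; Si = 1.07701, O = 2.15402.
ΣO = 2.86672; factor = 8/ΣO = 2.79065.
K apfu = 0.35500 × 2.79065 = 0.991.

0.991 K apfu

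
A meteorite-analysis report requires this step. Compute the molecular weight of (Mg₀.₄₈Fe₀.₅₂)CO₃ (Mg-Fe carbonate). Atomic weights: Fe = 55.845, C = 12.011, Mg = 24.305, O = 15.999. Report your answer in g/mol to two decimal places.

100.71 g/mol

The formula mass is the sum 0.48*24.305 + 0.52*55.845 + 1*12.011 + 3*15.999.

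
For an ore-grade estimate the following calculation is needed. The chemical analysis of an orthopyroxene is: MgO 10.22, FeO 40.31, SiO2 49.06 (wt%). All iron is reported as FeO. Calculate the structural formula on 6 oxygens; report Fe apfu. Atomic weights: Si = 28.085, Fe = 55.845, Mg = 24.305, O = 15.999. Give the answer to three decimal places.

MgO (M=40.304): mol = 0.25357; Mg = 0.25357, O = 0.25357.
FeO (M=71.844): mol = 0.56108; Fe = 0.56108, O = 0.56108.
SiO2 (M=60.083): mol = 0.81654; Si = 0.81654, O = 1.63308.
ΣO = 2.44773; factor = 6/ΣO = 2.45125.
Fe apfu = 0.56108 × 2.45125 = 1.375.

1.375 Fe apfu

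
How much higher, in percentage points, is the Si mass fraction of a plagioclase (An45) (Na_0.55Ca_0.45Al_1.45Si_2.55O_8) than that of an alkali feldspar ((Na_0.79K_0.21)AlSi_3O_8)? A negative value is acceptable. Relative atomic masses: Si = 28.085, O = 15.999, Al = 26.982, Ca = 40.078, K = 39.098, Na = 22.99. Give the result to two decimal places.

M(Na_0.55Ca_0.45Al_1.45Si_2.55O_8) = 269.412 g/mol, so wt% Si = 71.617/269.412 × 100 = 26.58%.
M((Na_0.79K_0.21)AlSi_3O_8) = 265.602 g/mol, so wt% Si = 84.255/265.602 × 100 = 31.72%.
26.58 − 31.72 = -5.14 pp.

-5.14 percentage points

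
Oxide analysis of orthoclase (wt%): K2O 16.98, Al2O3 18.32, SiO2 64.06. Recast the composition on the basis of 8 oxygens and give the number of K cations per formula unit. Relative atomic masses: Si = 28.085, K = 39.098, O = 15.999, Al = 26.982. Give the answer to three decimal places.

K2O (M=94.195): mol = 0.18026; K = 0.36052, O = 0.18026.
Al2O3 (M=101.961): mol = 0.17968; Al = 0.35936, O = 0.53904.
SiO2 (M=60.083): mol = 1.06619; Si = 1.06619, O = 2.13238.
ΣO = 2.85168; factor = 8/ΣO = 2.80536.
K apfu = 0.36052 × 2.80536 = 1.011.

1.011 K apfu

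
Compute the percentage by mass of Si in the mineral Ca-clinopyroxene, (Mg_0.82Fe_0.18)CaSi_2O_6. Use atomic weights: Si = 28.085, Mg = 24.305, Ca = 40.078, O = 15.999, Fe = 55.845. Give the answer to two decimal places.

Molar mass of (Mg_0.82Fe_0.18)CaSi_2O_6: 0.82×24.305 + 0.18×55.845 + 1×40.078 + 2×28.085 + 6×15.999 = 222.224 g/mol.
Mass of Si per formula unit: 2 × 28.085 = 56.170 g.
Weight fraction Si = 56.170 / 222.224 = 0.2528.

25.28 weight percent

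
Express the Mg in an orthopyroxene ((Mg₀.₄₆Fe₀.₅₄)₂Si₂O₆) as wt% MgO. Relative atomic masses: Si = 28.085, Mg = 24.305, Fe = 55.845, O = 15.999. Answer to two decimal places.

15.79 wt%

Molar mass of (Mg₀.₄₆Fe₀.₅₄)₂Si₂O₆ = 0.92·24.305 + 1.08·55.845 + 2·28.085 + 6·15.999 = 234.837 g/mol.
Each formula unit contains 0.92 Mg, equivalent to 0.92/1 = 0.9200 mol MgO.
M(MgO) = 1×24.305 + 1×15.999 = 40.304 g/mol.
Mass of MgO per formula unit = 0.9200 × 40.304 = 37.080 g.
MgO wt% = 37.080 / 234.837 × 100 = 15.79%.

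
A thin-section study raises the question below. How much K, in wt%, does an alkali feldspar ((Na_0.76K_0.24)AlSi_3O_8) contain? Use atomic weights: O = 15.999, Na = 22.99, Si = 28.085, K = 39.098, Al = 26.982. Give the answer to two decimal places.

M((Na_0.76K_0.24)AlSi_3O_8) = 266.085 g/mol.
K contributes 0.24 × 39.098 = 9.384 g per mole.
9.384/266.085 = 0.0353 → 3.53%.

3.53 wt%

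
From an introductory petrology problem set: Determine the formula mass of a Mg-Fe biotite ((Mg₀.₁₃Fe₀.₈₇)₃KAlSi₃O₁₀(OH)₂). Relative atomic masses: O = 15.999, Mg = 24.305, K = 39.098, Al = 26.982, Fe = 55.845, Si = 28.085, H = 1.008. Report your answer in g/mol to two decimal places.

499.57 g/mol

The formula mass is the sum 0.39·24.305 + 2.61·55.845 + 1·39.098 + 1·26.982 + 3·28.085 + 12·15.999 + 2·1.008.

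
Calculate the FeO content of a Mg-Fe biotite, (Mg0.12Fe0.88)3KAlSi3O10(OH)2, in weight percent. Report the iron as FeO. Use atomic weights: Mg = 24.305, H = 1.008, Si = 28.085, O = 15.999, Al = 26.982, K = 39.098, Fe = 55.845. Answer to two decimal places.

37.89 wt%

M((Mg0.12Fe0.88)3KAlSi3O10(OH)2) = 500.520 g/mol; M(FeO) = 71.844 g/mol.
Moles FeO per formula unit = 2.64 Fe ÷ 1 = 2.6400.
FeO fraction = (2.6400 × 71.844) / 500.520 = 189.668/500.520 = 0.3789.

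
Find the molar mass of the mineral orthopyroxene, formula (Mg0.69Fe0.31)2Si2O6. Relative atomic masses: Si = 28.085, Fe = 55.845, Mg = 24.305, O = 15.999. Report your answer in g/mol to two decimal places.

M = 1.38·24.305 + 0.62·55.845 + 2·28.085 + 6·15.999

220.33 g/mol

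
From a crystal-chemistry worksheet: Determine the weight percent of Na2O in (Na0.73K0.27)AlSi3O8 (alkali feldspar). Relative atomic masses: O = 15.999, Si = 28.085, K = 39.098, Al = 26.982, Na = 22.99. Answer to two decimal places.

Formula mass = 266.568 g/mol.
0.73 Na → 0.3650 mol Na2O per formula unit; M(Na2O) = 61.979, so Na2O mass = 22.622 g.
22.622/266.568 × 100 = 8.49 wt%.

8.49 wt%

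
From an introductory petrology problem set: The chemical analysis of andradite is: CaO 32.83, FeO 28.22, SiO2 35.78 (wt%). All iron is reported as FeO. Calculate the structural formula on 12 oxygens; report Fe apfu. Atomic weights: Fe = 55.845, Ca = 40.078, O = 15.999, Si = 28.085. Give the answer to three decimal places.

2.173 Fe apfu

CaO: 32.83/56.077 = 0.58545 mol → 0.58545 mol Ca, 0.58545 mol O.
FeO: 28.22/71.844 = 0.39280 mol → 0.39280 mol Fe, 0.39280 mol O.
SiO2: 35.78/60.083 = 0.59551 mol → 0.59551 mol Si, 1.19102 mol O.
Total oxygen = 2.16927 mol. Normalization factor = 12/2.16927 = 5.53181.
Fe per 12 O = 0.39280 × 5.53181 = 2.173.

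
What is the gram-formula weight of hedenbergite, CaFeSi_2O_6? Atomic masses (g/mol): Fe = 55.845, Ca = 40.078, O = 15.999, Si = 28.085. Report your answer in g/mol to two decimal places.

M = 1(40.078) + 1(55.845) + 2(28.085) + 6(15.999)

248.09 g/mol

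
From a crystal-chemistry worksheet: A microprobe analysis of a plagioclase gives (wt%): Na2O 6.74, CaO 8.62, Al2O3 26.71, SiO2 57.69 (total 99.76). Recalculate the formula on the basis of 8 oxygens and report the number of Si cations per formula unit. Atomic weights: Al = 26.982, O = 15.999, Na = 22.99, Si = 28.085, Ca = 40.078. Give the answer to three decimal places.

Na2O (M=61.979): mol = 0.10875; Na = 0.21750, O = 0.10875.
CaO (M=56.077): mol = 0.15372; Ca = 0.15372, O = 0.15372.
Al2O3 (M=101.961): mol = 0.26196; Al = 0.52392, O = 0.78588.
SiO2 (M=60.083): mol = 0.96017; Si = 0.96017, O = 1.92034.
ΣO = 2.96869; factor = 8/ΣO = 2.69479.
Si apfu = 0.96017 × 2.69479 = 2.587.

2.587 Si apfu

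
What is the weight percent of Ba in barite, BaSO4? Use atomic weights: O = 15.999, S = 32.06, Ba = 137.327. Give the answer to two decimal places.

Formula mass = 1·137.327 + 1·32.06 + 4·15.999 = 233.383 g/mol, of which 137.327 g is Ba.
So Ba makes up 137.327/233.383 = 0.5884 of the mass, i.e. 58.84%.

58.84 weight percent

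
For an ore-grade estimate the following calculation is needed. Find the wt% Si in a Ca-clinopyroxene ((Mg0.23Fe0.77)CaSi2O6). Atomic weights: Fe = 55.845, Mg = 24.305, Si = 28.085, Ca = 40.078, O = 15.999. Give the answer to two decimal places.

23.32 mass %

Molar mass of (Mg0.23Fe0.77)CaSi2O6: 0.23*24.305 + 0.77*55.845 + 1*40.078 + 2*28.085 + 6*15.999 = 240.833 g/mol.
Mass of Si per formula unit: 2 × 28.085 = 56.170 g.
Weight fraction Si = 56.170 / 240.833 = 0.2332.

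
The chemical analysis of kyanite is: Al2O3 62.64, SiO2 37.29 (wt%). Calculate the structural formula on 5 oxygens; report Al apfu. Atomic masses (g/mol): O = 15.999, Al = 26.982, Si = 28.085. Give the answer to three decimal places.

1.992 Al apfu

62.64 wt% Al2O3 ÷ 101.961 g/mol = 0.61435 mol, giving 1.22870 Al and 1.84305 O.
37.29 wt% SiO2 ÷ 60.083 g/mol = 0.62064 mol, giving 0.62064 Si and 1.24128 O.
Oxygen sums to 3.08433; scaling by 5/3.08433 = 1.62110 puts the formula on 5 O.
Al: 1.22870 × 1.62110 = 1.992 atoms per formula unit.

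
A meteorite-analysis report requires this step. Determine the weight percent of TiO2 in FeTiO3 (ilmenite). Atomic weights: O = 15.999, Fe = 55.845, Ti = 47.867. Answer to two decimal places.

M(FeTiO3) = 151.709 g/mol; M(TiO2) = 79.865 g/mol.
Moles TiO2 per formula unit = 1 Ti ÷ 1 = 1.0000.
TiO2 fraction = (1.0000 × 79.865) / 151.709 = 79.865/151.709 = 0.5264.

52.64 wt%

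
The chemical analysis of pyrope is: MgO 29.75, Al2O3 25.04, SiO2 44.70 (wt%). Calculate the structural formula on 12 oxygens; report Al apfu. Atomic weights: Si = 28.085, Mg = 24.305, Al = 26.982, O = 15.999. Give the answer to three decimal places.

1.989 Al apfu

MgO: 29.75/40.304 = 0.73814 mol → 0.73814 mol Mg, 0.73814 mol O.
Al2O3: 25.04/101.961 = 0.24558 mol → 0.49116 mol Al, 0.73674 mol O.
SiO2: 44.70/60.083 = 0.74397 mol → 0.74397 mol Si, 1.48794 mol O.
Total oxygen = 2.96282 mol. Normalization factor = 12/2.96282 = 4.05020.
Al per 12 O = 0.49116 × 4.05020 = 1.989.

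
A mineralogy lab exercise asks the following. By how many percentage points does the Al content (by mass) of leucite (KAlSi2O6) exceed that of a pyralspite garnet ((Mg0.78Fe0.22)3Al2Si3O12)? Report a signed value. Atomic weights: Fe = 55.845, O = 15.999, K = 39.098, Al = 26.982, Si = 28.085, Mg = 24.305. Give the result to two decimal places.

-0.37 percentage points

M(KAlSi2O6) = 218.244 g/mol, so wt% Al = 26.982/218.244 × 100 = 12.36%.
M((Mg0.78Fe0.22)3Al2Si3O12) = 423.938 g/mol, so wt% Al = 53.964/423.938 × 100 = 12.73%.
12.36 − 12.73 = -0.37 pp.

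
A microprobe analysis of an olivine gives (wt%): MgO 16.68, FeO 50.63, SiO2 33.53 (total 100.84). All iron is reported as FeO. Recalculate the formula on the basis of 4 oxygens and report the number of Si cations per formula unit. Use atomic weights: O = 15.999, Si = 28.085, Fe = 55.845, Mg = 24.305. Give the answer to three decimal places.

16.68 wt% MgO ÷ 40.304 g/mol = 0.41385 mol, giving 0.41385 Mg and 0.41385 O.
50.63 wt% FeO ÷ 71.844 g/mol = 0.70472 mol, giving 0.70472 Fe and 0.70472 O.
33.53 wt% SiO2 ÷ 60.083 g/mol = 0.55806 mol, giving 0.55806 Si and 1.11612 O.
Oxygen sums to 2.23469; scaling by 4/2.23469 = 1.78996 puts the formula on 4 O.
Si: 0.55806 × 1.78996 = 0.999 atoms per formula unit.

0.999 Si apfu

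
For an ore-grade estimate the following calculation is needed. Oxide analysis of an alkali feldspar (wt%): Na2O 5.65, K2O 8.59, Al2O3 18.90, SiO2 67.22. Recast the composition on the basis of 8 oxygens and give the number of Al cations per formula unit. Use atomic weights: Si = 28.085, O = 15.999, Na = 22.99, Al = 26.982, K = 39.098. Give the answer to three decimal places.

0.997 Al apfu

Na2O (M=61.979): mol = 0.09116; Na = 0.18232, O = 0.09116.
K2O (M=94.195): mol = 0.09119; K = 0.18238, O = 0.09119.
Al2O3 (M=101.961): mol = 0.18536; Al = 0.37072, O = 0.55608.
SiO2 (M=60.083): mol = 1.11879; Si = 1.11879, O = 2.23758.
ΣO = 2.97601; factor = 8/ΣO = 2.68816.
Al apfu = 0.37072 × 2.68816 = 0.997.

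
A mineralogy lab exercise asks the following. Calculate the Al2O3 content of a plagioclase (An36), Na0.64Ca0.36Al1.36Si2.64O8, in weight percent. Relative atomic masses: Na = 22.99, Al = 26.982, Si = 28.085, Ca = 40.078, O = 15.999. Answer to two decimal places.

25.87 wt%

Molar mass of Na0.64Ca0.36Al1.36Si2.64O8 = 0.64·22.99 + 0.36·40.078 + 1.36·26.982 + 2.64·28.085 + 8·15.999 = 267.974 g/mol.
Each formula unit contains 1.36 Al, equivalent to 1.36/2 = 0.6800 mol Al2O3.
M(Al2O3) = 2×26.982 + 3×15.999 = 101.961 g/mol.
Mass of Al2O3 per formula unit = 0.6800 × 101.961 = 69.333 g.
Al2O3 wt% = 69.333 / 267.974 × 100 = 25.87%.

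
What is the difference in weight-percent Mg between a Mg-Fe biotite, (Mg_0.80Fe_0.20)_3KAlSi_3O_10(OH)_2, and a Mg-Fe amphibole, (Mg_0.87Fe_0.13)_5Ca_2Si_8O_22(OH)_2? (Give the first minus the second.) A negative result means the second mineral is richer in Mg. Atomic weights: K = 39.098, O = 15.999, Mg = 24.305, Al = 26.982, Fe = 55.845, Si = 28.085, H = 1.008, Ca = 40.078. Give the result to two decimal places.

0.68 percentage points

Mg in (Mg_0.80Fe_0.20)_3KAlSi_3O_10(OH)_2: molar mass 436.178 g/mol; 2.40×24.305 = 58.332 g → 13.37 wt%.
Mg in (Mg_0.87Fe_0.13)_5Ca_2Si_8O_22(OH)_2: molar mass 832.854 g/mol; 4.35×24.305 = 105.727 g → 12.69 wt%.
Difference = 13.37 − 12.69 = 0.68 percentage points.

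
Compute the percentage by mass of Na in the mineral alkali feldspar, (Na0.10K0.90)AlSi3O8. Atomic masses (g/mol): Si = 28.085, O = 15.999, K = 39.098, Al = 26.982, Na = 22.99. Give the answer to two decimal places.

Molar mass of (Na0.10K0.90)AlSi3O8: 0.10×22.99 + 0.90×39.098 + 1×26.982 + 3×28.085 + 8×15.999 = 276.716 g/mol.
Mass of Na per formula unit: 0.10 × 22.99 = 2.299 g.
Weight fraction Na = 2.299 / 276.716 = 0.0083.

0.83 mass %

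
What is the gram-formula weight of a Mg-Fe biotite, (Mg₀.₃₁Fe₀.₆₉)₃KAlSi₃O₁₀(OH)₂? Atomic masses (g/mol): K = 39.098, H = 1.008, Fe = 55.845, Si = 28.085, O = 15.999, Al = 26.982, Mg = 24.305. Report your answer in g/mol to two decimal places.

482.54 g/mol

The formula mass is the sum 0.93·24.305 + 2.07·55.845 + 1·39.098 + 1·26.982 + 3·28.085 + 12·15.999 + 2·1.008.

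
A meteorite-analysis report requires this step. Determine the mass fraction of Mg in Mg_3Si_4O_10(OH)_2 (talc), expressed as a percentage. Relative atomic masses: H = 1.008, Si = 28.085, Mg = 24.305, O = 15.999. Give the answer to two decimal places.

Formula mass = 3*24.305 + 4*28.085 + 12*15.999 + 2*1.008 = 379.259 g/mol, of which 72.915 g is Mg.
So Mg makes up 72.915/379.259 = 0.1923 of the mass, i.e. 19.23%.

19.23 weight percent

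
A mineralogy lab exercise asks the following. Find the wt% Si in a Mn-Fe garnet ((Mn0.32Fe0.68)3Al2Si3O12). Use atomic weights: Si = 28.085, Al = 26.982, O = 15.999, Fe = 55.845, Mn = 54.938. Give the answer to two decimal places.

16.96 mass %

Molar mass of (Mn0.32Fe0.68)3Al2Si3O12: 0.96×54.938 + 2.04×55.845 + 2×26.982 + 3×28.085 + 12×15.999 = 496.871 g/mol.
Mass of Si per formula unit: 3 × 28.085 = 84.255 g.
Weight fraction Si = 84.255 / 496.871 = 0.1696.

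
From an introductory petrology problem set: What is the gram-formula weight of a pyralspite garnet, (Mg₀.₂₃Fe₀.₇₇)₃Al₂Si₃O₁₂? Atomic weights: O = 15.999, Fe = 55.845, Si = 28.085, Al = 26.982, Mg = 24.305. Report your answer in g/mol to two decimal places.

475.98 g/mol

The formula mass is the sum 0.69·24.305 + 2.31·55.845 + 2·26.982 + 3·28.085 + 12·15.999.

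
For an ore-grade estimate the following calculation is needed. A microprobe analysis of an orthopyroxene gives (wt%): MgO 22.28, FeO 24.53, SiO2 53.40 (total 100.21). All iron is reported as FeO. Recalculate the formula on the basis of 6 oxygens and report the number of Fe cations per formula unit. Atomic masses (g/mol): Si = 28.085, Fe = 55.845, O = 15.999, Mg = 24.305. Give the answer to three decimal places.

0.767 Fe apfu

22.28 wt% MgO ÷ 40.304 g/mol = 0.55280 mol, giving 0.55280 Mg and 0.55280 O.
24.53 wt% FeO ÷ 71.844 g/mol = 0.34143 mol, giving 0.34143 Fe and 0.34143 O.
53.40 wt% SiO2 ÷ 60.083 g/mol = 0.88877 mol, giving 0.88877 Si and 1.77754 O.
Oxygen sums to 2.67177; scaling by 6/2.67177 = 2.24570 puts the formula on 6 O.
Fe: 0.34143 × 2.24570 = 0.767 atoms per formula unit.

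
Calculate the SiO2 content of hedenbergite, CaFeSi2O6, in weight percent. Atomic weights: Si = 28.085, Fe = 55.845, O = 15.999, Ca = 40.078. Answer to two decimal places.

Formula mass = 248.087 g/mol.
2 Si → 2.0000 mol SiO2 per formula unit; M(SiO2) = 60.083, so SiO2 mass = 120.166 g.
120.166/248.087 × 100 = 48.44 wt%.

48.44 wt%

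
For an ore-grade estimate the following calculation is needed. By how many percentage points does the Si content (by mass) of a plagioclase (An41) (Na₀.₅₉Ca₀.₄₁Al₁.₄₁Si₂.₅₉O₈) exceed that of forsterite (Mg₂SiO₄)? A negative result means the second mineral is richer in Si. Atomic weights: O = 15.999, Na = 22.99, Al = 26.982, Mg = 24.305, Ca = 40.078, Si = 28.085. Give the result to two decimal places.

7.10 percentage points

M(Na₀.₅₉Ca₀.₄₁Al₁.₄₁Si₂.₅₉O₈) = 268.773 g/mol, so wt% Si = 72.740/268.773 × 100 = 27.06%.
M(Mg₂SiO₄) = 140.691 g/mol, so wt% Si = 28.085/140.691 × 100 = 19.96%.
27.06 − 19.96 = 7.10 pp.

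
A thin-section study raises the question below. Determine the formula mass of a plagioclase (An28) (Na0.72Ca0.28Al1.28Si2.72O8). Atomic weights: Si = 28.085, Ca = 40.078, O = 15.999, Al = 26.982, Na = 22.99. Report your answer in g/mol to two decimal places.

The formula mass is the sum 0.72*22.99 + 0.28*40.078 + 1.28*26.982 + 2.72*28.085 + 8*15.999.

266.69 g/mol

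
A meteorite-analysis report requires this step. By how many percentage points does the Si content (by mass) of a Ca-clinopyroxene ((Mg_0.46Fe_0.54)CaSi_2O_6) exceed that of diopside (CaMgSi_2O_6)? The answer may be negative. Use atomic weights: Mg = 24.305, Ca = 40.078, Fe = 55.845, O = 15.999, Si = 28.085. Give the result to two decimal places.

-1.89 percentage points

First mineral: 56.170 g Si in 233.579 g formula = 24.05 wt% Si.
Second mineral: 56.170 g Si in 216.547 g formula = 25.94 wt% Si.
24.05% − 25.94% gives a difference of -1.89 percentage points.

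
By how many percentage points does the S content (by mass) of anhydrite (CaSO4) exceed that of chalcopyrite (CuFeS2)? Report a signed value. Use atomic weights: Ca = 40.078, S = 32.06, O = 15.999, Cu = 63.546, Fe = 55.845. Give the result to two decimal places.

S in CaSO4: molar mass 136.134 g/mol; 1×32.06 = 32.060 g → 23.55 wt%.
S in CuFeS2: molar mass 183.511 g/mol; 2×32.06 = 64.120 g → 34.94 wt%.
Difference = 23.55 − 34.94 = -11.39 percentage points.

-11.39 percentage points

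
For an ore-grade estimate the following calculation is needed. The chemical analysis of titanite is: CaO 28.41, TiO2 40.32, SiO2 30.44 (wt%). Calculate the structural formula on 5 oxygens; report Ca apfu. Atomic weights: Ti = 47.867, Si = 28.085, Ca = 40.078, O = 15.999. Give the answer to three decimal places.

1.001 Ca apfu

CaO: 28.41/56.077 = 0.50662 mol → 0.50662 mol Ca, 0.50662 mol O.
TiO2: 40.32/79.865 = 0.50485 mol → 0.50485 mol Ti, 1.00970 mol O.
SiO2: 30.44/60.083 = 0.50663 mol → 0.50663 mol Si, 1.01326 mol O.
Total oxygen = 2.52958 mol. Normalization factor = 5/2.52958 = 1.97661.
Ca per 5 O = 0.50662 × 1.97661 = 1.001.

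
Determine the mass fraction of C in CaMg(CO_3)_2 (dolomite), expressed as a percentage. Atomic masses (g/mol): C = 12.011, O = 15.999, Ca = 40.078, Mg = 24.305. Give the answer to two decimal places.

Formula mass = 1×40.078 + 1×24.305 + 2×12.011 + 6×15.999 = 184.399 g/mol, of which 24.022 g is C.
So C makes up 24.022/184.399 = 0.1303 of the mass, i.e. 13.03%.

13.03 wt%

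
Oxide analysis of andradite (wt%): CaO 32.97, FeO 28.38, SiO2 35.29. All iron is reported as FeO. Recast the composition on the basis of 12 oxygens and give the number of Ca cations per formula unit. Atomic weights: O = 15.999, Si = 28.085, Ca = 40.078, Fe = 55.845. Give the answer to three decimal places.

CaO: 32.97/56.077 = 0.58794 mol → 0.58794 mol Ca, 0.58794 mol O.
FeO: 28.38/71.844 = 0.39502 mol → 0.39502 mol Fe, 0.39502 mol O.
SiO2: 35.29/60.083 = 0.58735 mol → 0.58735 mol Si, 1.17470 mol O.
Total oxygen = 2.15766 mol. Normalization factor = 12/2.15766 = 5.56158.
Ca per 12 O = 0.58794 × 5.56158 = 3.270.

3.270 Ca apfu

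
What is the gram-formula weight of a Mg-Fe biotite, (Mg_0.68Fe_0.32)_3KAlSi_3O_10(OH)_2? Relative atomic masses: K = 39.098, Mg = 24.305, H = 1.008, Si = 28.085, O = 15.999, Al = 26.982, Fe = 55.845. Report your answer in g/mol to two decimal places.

M = 2.04×24.305 + 0.96×55.845 + 1×39.098 + 1×26.982 + 3×28.085 + 12×15.999 + 2×1.008

447.53 g/mol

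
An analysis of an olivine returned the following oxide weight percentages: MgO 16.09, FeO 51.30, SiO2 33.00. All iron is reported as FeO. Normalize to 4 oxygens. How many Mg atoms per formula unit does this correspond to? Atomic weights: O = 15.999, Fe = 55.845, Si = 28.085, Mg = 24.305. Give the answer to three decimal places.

MgO (M=40.304): mol = 0.39922; Mg = 0.39922, O = 0.39922.
FeO (M=71.844): mol = 0.71405; Fe = 0.71405, O = 0.71405.
SiO2 (M=60.083): mol = 0.54924; Si = 0.54924, O = 1.09848.
ΣO = 2.21175; factor = 4/ΣO = 1.80852.
Mg apfu = 0.39922 × 1.80852 = 0.722.

0.722 Mg apfu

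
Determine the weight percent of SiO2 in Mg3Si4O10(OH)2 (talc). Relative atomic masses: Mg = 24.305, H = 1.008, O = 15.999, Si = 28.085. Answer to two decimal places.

63.37 wt%

Formula mass = 379.259 g/mol.
4 Si → 4.0000 mol SiO2 per formula unit; M(SiO2) = 60.083, so SiO2 mass = 240.332 g.
240.332/379.259 × 100 = 63.37 wt%.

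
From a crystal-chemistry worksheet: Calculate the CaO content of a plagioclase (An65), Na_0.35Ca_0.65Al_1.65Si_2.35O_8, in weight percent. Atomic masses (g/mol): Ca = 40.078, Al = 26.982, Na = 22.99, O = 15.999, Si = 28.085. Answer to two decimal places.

Formula mass = 272.609 g/mol.
0.65 Ca → 0.6500 mol CaO per formula unit; M(CaO) = 56.077, so CaO mass = 36.450 g.
36.450/272.609 × 100 = 13.37 wt%.

13.37 wt%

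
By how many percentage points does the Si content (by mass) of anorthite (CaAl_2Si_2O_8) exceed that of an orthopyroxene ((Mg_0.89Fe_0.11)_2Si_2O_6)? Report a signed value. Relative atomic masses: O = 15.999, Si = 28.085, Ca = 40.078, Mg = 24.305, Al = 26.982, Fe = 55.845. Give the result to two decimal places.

-6.85 percentage points

M(CaAl_2Si_2O_8) = 278.204 g/mol, so wt% Si = 56.170/278.204 × 100 = 20.19%.
M((Mg_0.89Fe_0.11)_2Si_2O_6) = 207.713 g/mol, so wt% Si = 56.170/207.713 × 100 = 27.04%.
20.19 − 27.04 = -6.85 pp.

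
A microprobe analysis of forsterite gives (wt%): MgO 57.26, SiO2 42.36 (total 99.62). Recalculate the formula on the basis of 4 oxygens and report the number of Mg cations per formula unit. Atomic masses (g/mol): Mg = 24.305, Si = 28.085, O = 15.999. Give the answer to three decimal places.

2.008 Mg apfu

MgO (M=40.304): mol = 1.42070; Mg = 1.42070, O = 1.42070.
SiO2 (M=60.083): mol = 0.70502; Si = 0.70502, O = 1.41004.
ΣO = 2.83074; factor = 4/ΣO = 1.41306.
Mg apfu = 1.42070 × 1.41306 = 2.008.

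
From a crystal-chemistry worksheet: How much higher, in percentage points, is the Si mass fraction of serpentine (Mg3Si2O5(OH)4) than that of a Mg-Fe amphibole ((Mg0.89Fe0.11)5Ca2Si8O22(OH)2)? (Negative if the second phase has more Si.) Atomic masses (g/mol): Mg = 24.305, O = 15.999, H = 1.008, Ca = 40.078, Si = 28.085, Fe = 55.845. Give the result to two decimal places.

-6.81 percentage points

Si in Mg3Si2O5(OH)4: molar mass 277.108 g/mol; 2×28.085 = 56.170 g → 20.27 wt%.
Si in (Mg0.89Fe0.11)5Ca2Si8O22(OH)2: molar mass 829.700 g/mol; 8×28.085 = 224.680 g → 27.08 wt%.
Difference = 20.27 − 27.08 = -6.81 percentage points.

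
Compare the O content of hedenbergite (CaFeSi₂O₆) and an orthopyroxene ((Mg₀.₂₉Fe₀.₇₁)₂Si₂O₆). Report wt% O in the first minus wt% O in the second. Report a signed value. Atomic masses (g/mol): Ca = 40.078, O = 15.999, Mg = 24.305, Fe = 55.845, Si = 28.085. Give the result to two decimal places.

-0.40 percentage points

First mineral: 95.994 g O in 248.087 g formula = 38.69 wt% O.
Second mineral: 95.994 g O in 245.561 g formula = 39.09 wt% O.
38.69% − 39.09% gives a difference of -0.40 percentage points.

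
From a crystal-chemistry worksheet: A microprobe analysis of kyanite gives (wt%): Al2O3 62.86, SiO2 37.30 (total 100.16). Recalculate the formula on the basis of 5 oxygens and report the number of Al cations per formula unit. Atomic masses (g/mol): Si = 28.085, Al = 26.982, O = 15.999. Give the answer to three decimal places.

1.994 Al apfu

Al2O3 (M=101.961): mol = 0.61651; Al = 1.23302, O = 1.84953.
SiO2 (M=60.083): mol = 0.62081; Si = 0.62081, O = 1.24162.
ΣO = 3.09115; factor = 5/ΣO = 1.61752.
Al apfu = 1.23302 × 1.61752 = 1.994.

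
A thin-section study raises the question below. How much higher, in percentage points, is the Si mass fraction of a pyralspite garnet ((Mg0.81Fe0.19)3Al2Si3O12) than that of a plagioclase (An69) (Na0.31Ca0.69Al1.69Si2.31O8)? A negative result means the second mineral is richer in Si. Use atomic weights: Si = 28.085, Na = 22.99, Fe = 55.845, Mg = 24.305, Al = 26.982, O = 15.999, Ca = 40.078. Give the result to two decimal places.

-3.73 percentage points

Si in (Mg0.81Fe0.19)3Al2Si3O12: molar mass 421.100 g/mol; 3×28.085 = 84.255 g → 20.01 wt%.
Si in Na0.31Ca0.69Al1.69Si2.31O8: molar mass 273.249 g/mol; 2.31×28.085 = 64.876 g → 23.74 wt%.
Difference = 20.01 − 23.74 = -3.73 percentage points.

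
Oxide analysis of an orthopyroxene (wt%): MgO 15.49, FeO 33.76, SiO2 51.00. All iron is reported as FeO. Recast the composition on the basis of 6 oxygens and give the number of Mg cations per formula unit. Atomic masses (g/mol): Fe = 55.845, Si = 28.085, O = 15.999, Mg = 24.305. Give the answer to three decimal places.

15.49 wt% MgO ÷ 40.304 g/mol = 0.38433 mol, giving 0.38433 Mg and 0.38433 O.
33.76 wt% FeO ÷ 71.844 g/mol = 0.46991 mol, giving 0.46991 Fe and 0.46991 O.
51.00 wt% SiO2 ÷ 60.083 g/mol = 0.84883 mol, giving 0.84883 Si and 1.69766 O.
Oxygen sums to 2.55190; scaling by 6/2.55190 = 2.35119 puts the formula on 6 O.
Mg: 0.38433 × 2.35119 = 0.904 atoms per formula unit.

0.904 Mg apfu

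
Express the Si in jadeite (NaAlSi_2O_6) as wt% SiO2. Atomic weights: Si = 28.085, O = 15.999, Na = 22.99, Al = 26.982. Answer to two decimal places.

Formula mass = 202.136 g/mol.
2 Si → 2.0000 mol SiO2 per formula unit; M(SiO2) = 60.083, so SiO2 mass = 120.166 g.
120.166/202.136 × 100 = 59.45 wt%.

59.45 wt%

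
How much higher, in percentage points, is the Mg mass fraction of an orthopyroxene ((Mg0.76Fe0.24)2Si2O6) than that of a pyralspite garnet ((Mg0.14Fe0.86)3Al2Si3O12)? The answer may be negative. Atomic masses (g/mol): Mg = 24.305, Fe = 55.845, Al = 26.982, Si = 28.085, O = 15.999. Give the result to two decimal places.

15.00 percentage points

First mineral: 36.944 g Mg in 215.913 g formula = 17.11 wt% Mg.
Second mineral: 10.208 g Mg in 484.495 g formula = 2.11 wt% Mg.
17.11% − 2.11% gives a difference of 15.00 percentage points.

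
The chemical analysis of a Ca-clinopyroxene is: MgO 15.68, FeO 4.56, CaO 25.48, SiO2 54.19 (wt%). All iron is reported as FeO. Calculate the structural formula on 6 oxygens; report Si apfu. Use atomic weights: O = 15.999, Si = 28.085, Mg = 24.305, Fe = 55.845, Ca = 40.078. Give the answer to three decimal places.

MgO (M=40.304): mol = 0.38904; Mg = 0.38904, O = 0.38904.
FeO (M=71.844): mol = 0.06347; Fe = 0.06347, O = 0.06347.
CaO (M=56.077): mol = 0.45438; Ca = 0.45438, O = 0.45438.
SiO2 (M=60.083): mol = 0.90192; Si = 0.90192, O = 1.80384.
ΣO = 2.71073; factor = 6/ΣO = 2.21343.
Si apfu = 0.90192 × 2.21343 = 1.996.

1.996 Si apfu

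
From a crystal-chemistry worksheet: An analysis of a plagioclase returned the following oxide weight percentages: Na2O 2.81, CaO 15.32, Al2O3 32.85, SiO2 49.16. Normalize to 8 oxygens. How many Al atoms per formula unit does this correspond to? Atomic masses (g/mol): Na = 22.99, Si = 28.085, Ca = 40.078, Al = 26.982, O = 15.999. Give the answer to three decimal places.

2.81 wt% Na2O ÷ 61.979 g/mol = 0.04534 mol, giving 0.09068 Na and 0.04534 O.
15.32 wt% CaO ÷ 56.077 g/mol = 0.27320 mol, giving 0.27320 Ca and 0.27320 O.
32.85 wt% Al2O3 ÷ 101.961 g/mol = 0.32218 mol, giving 0.64436 Al and 0.96654 O.
49.16 wt% SiO2 ÷ 60.083 g/mol = 0.81820 mol, giving 0.81820 Si and 1.63640 O.
Oxygen sums to 2.92148; scaling by 8/2.92148 = 2.73834 puts the formula on 8 O.
Al: 0.64436 × 2.73834 = 1.764 atoms per formula unit.

1.764 Al apfu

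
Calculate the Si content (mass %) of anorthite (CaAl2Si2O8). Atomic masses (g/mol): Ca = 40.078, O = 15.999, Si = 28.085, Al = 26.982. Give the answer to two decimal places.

Molar mass of CaAl2Si2O8: 1×40.078 + 2×26.982 + 2×28.085 + 8×15.999 = 278.204 g/mol.
Mass of Si per formula unit: 2 × 28.085 = 56.170 g.
Weight fraction Si = 56.170 / 278.204 = 0.2019.

20.19 mass %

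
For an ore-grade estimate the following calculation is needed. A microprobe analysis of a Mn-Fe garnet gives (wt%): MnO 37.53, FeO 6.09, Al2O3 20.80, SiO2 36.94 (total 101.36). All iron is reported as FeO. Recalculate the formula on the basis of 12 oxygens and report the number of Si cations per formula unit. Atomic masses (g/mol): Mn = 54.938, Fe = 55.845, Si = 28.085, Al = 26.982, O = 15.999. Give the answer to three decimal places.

37.53 wt% MnO ÷ 70.937 g/mol = 0.52906 mol, giving 0.52906 Mn and 0.52906 O.
6.09 wt% FeO ÷ 71.844 g/mol = 0.08477 mol, giving 0.08477 Fe and 0.08477 O.
20.80 wt% Al2O3 ÷ 101.961 g/mol = 0.20400 mol, giving 0.40800 Al and 0.61200 O.
36.94 wt% SiO2 ÷ 60.083 g/mol = 0.61482 mol, giving 0.61482 Si and 1.22964 O.
Oxygen sums to 2.45547; scaling by 12/2.45547 = 4.88705 puts the formula on 12 O.
Si: 0.61482 × 4.88705 = 3.005 atoms per formula unit.

3.005 Si apfu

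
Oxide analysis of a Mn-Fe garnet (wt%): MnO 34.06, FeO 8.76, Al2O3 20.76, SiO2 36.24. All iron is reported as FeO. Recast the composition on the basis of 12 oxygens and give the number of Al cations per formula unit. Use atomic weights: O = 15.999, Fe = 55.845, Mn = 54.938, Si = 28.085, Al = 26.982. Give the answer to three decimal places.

2.020 Al apfu

MnO (M=70.937): mol = 0.48014; Mn = 0.48014, O = 0.48014.
FeO (M=71.844): mol = 0.12193; Fe = 0.12193, O = 0.12193.
Al2O3 (M=101.961): mol = 0.20361; Al = 0.40722, O = 0.61083.
SiO2 (M=60.083): mol = 0.60317; Si = 0.60317, O = 1.20634.
ΣO = 2.41924; factor = 12/ΣO = 4.96024.
Al apfu = 0.40722 × 4.96024 = 2.020.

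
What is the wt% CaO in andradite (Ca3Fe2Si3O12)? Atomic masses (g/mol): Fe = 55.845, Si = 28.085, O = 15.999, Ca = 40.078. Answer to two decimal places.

33.11 wt%

Molar mass of Ca3Fe2Si3O12 = 3·40.078 + 2·55.845 + 3·28.085 + 12·15.999 = 508.167 g/mol.
Each formula unit contains 3 Ca, equivalent to 3/1 = 3.0000 mol CaO.
M(CaO) = 1×40.078 + 1×15.999 = 56.077 g/mol.
Mass of CaO per formula unit = 3.0000 × 56.077 = 168.231 g.
CaO wt% = 168.231 / 508.167 × 100 = 33.11%.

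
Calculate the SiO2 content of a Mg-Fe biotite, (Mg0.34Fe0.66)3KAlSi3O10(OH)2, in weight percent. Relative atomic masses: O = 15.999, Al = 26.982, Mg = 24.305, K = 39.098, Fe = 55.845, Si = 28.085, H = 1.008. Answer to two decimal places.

M((Mg0.34Fe0.66)3KAlSi3O10(OH)2) = 479.703 g/mol; M(SiO2) = 60.083 g/mol.
Moles SiO2 per formula unit = 3 Si ÷ 1 = 3.0000.
SiO2 fraction = (3.0000 × 60.083) / 479.703 = 180.249/479.703 = 0.3758.

37.58 wt%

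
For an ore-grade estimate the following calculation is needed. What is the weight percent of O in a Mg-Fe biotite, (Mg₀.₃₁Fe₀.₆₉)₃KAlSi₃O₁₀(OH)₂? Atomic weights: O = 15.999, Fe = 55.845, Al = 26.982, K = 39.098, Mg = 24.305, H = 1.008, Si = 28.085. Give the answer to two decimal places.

39.79 weight percent

M((Mg₀.₃₁Fe₀.₆₉)₃KAlSi₃O₁₀(OH)₂) = 482.542 g/mol.
O contributes 12 × 15.999 = 191.988 g per mole.
191.988/482.542 = 0.3979 → 39.79%.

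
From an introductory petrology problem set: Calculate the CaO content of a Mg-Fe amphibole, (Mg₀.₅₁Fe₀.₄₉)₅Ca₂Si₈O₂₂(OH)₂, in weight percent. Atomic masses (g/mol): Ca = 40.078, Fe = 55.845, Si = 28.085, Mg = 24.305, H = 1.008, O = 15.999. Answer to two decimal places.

Molar mass of (Mg₀.₅₁Fe₀.₄₉)₅Ca₂Si₈O₂₂(OH)₂ = 2.55·24.305 + 2.45·55.845 + 2·40.078 + 8·28.085 + 24·15.999 + 2·1.008 = 889.626 g/mol.
Each formula unit contains 2 Ca, equivalent to 2/1 = 2.0000 mol CaO.
M(CaO) = 1×40.078 + 1×15.999 = 56.077 g/mol.
Mass of CaO per formula unit = 2.0000 × 56.077 = 112.154 g.
CaO wt% = 112.154 / 889.626 × 100 = 12.61%.

12.61 wt%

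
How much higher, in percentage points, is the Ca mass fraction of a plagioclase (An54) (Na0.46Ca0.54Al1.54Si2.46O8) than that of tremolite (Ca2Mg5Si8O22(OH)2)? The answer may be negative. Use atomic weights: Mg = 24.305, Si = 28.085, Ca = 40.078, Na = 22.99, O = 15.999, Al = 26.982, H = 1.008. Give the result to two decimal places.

Ca in Na0.46Ca0.54Al1.54Si2.46O8: molar mass 270.851 g/mol; 0.54×40.078 = 21.642 g → 7.99 wt%.
Ca in Ca2Mg5Si8O22(OH)2: molar mass 812.353 g/mol; 2×40.078 = 80.156 g → 9.87 wt%.
Difference = 7.99 − 9.87 = -1.88 percentage points.

-1.88 percentage points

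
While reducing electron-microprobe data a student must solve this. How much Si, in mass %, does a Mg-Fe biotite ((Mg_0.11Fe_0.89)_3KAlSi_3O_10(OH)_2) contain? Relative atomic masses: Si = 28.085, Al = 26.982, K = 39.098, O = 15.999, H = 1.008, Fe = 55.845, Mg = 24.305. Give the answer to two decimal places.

16.80 mass %

Formula mass = 0.33×24.305 + 2.67×55.845 + 1×39.098 + 1×26.982 + 3×28.085 + 12×15.999 + 2×1.008 = 501.466 g/mol, of which 84.255 g is Si.
So Si makes up 84.255/501.466 = 0.1680 of the mass, i.e. 16.80%.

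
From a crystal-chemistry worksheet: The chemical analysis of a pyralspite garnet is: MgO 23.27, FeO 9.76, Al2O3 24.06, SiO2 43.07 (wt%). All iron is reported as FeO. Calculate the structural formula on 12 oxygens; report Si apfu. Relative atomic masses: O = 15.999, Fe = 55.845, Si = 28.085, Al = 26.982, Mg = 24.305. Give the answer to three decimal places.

3.013 Si apfu

23.27 wt% MgO ÷ 40.304 g/mol = 0.57736 mol, giving 0.57736 Mg and 0.57736 O.
9.76 wt% FeO ÷ 71.844 g/mol = 0.13585 mol, giving 0.13585 Fe and 0.13585 O.
24.06 wt% Al2O3 ÷ 101.961 g/mol = 0.23597 mol, giving 0.47194 Al and 0.70791 O.
43.07 wt% SiO2 ÷ 60.083 g/mol = 0.71684 mol, giving 0.71684 Si and 1.43368 O.
Oxygen sums to 2.85480; scaling by 12/2.85480 = 4.20345 puts the formula on 12 O.
Si: 0.71684 × 4.20345 = 3.013 atoms per formula unit.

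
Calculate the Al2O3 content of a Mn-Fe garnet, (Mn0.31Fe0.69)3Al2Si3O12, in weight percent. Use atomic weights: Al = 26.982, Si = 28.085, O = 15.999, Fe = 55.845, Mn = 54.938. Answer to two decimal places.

20.52 wt%

Formula mass = 496.898 g/mol.
2 Al → 1.0000 mol Al2O3 per formula unit; M(Al2O3) = 101.961, so Al2O3 mass = 101.961 g.
101.961/496.898 × 100 = 20.52 wt%.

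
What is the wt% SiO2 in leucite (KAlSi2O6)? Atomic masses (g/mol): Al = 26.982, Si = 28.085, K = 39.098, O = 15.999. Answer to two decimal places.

55.06 wt%

M(KAlSi2O6) = 218.244 g/mol; M(SiO2) = 60.083 g/mol.
Moles SiO2 per formula unit = 2 Si ÷ 1 = 2.0000.
SiO2 fraction = (2.0000 × 60.083) / 218.244 = 120.166/218.244 = 0.5506.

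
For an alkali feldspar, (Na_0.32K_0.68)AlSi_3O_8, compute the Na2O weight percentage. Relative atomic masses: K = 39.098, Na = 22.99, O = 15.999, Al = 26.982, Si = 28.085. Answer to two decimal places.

3.63 wt%

Formula mass = 273.172 g/mol.
0.32 Na → 0.1600 mol Na2O per formula unit; M(Na2O) = 61.979, so Na2O mass = 9.917 g.
9.917/273.172 × 100 = 3.63 wt%.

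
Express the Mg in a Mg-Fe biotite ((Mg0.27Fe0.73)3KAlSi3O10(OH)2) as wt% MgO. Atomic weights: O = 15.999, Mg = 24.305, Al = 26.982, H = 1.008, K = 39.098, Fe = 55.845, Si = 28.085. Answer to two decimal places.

6.71 wt%

Formula mass = 486.327 g/mol.
0.81 Mg → 0.8100 mol MgO per formula unit; M(MgO) = 40.304, so MgO mass = 32.646 g.
32.646/486.327 × 100 = 6.71 wt%.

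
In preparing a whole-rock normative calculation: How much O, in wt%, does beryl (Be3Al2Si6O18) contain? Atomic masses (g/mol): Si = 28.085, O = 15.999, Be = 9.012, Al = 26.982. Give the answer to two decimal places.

53.58 wt%

Molar mass of Be3Al2Si6O18: 3·9.012 + 2·26.982 + 6·28.085 + 18·15.999 = 537.492 g/mol.
Mass of O per formula unit: 18 × 15.999 = 287.982 g.
Weight fraction O = 287.982 / 537.492 = 0.5358.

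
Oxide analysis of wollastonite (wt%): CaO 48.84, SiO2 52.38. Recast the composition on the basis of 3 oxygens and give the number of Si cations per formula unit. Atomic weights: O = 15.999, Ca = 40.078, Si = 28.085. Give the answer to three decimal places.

1.000 Si apfu

CaO (M=56.077): mol = 0.87095; Ca = 0.87095, O = 0.87095.
SiO2 (M=60.083): mol = 0.87179; Si = 0.87179, O = 1.74358.
ΣO = 2.61453; factor = 3/ΣO = 1.14743.
Si apfu = 0.87179 × 1.14743 = 1.000.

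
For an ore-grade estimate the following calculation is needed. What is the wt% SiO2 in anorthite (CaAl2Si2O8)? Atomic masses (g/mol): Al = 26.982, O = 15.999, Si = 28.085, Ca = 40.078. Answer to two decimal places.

Formula mass = 278.204 g/mol.
2 Si → 2.0000 mol SiO2 per formula unit; M(SiO2) = 60.083, so SiO2 mass = 120.166 g.
120.166/278.204 × 100 = 43.19 wt%.

43.19 wt%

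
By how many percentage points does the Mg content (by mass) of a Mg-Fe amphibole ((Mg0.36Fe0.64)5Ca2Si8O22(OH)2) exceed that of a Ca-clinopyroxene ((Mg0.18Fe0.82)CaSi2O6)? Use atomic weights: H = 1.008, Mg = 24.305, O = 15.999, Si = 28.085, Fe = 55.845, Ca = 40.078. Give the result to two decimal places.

2.99 percentage points

M((Mg0.36Fe0.64)5Ca2Si8O22(OH)2) = 913.281 g/mol, so wt% Mg = 43.749/913.281 × 100 = 4.79%.
M((Mg0.18Fe0.82)CaSi2O6) = 242.410 g/mol, so wt% Mg = 4.375/242.410 × 100 = 1.80%.
4.79 − 1.80 = 2.99 pp.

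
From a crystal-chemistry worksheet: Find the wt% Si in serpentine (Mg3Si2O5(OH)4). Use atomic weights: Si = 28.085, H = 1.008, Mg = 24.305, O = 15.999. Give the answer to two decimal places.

Molar mass of Mg3Si2O5(OH)4: 3×24.305 + 2×28.085 + 9×15.999 + 4×1.008 = 277.108 g/mol.
Mass of Si per formula unit: 2 × 28.085 = 56.170 g.
Weight fraction Si = 56.170 / 277.108 = 0.2027.

20.27 wt%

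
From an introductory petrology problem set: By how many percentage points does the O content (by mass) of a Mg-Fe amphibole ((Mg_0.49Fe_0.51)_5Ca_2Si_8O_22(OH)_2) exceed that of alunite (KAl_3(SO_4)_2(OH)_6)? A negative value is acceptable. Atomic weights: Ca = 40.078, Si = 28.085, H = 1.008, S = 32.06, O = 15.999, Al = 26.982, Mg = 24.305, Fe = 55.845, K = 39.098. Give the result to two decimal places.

-11.07 percentage points

M((Mg_0.49Fe_0.51)_5Ca_2Si_8O_22(OH)_2) = 892.780 g/mol, so wt% O = 383.976/892.780 × 100 = 43.01%.
M(KAl_3(SO_4)_2(OH)_6) = 414.198 g/mol, so wt% O = 223.986/414.198 × 100 = 54.08%.
43.01 − 54.08 = -11.07 pp.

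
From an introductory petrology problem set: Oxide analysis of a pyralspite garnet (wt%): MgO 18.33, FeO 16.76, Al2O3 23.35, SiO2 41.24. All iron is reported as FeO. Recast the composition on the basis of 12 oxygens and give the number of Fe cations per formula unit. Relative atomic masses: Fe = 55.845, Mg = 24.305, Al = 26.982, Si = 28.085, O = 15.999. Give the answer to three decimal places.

1.019 Fe apfu

18.33 wt% MgO ÷ 40.304 g/mol = 0.45479 mol, giving 0.45479 Mg and 0.45479 O.
16.76 wt% FeO ÷ 71.844 g/mol = 0.23328 mol, giving 0.23328 Fe and 0.23328 O.
23.35 wt% Al2O3 ÷ 101.961 g/mol = 0.22901 mol, giving 0.45802 Al and 0.68703 O.
41.24 wt% SiO2 ÷ 60.083 g/mol = 0.68638 mol, giving 0.68638 Si and 1.37276 O.
Oxygen sums to 2.74786; scaling by 12/2.74786 = 4.36703 puts the formula on 12 O.
Fe: 0.23328 × 4.36703 = 1.019 atoms per formula unit.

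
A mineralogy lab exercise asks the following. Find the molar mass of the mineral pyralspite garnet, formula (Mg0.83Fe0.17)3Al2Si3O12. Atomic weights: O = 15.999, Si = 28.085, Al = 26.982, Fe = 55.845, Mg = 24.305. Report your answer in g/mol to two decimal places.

The formula mass is the sum 2.49×24.305 + 0.51×55.845 + 2×26.982 + 3×28.085 + 12×15.999.

419.21 g/mol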